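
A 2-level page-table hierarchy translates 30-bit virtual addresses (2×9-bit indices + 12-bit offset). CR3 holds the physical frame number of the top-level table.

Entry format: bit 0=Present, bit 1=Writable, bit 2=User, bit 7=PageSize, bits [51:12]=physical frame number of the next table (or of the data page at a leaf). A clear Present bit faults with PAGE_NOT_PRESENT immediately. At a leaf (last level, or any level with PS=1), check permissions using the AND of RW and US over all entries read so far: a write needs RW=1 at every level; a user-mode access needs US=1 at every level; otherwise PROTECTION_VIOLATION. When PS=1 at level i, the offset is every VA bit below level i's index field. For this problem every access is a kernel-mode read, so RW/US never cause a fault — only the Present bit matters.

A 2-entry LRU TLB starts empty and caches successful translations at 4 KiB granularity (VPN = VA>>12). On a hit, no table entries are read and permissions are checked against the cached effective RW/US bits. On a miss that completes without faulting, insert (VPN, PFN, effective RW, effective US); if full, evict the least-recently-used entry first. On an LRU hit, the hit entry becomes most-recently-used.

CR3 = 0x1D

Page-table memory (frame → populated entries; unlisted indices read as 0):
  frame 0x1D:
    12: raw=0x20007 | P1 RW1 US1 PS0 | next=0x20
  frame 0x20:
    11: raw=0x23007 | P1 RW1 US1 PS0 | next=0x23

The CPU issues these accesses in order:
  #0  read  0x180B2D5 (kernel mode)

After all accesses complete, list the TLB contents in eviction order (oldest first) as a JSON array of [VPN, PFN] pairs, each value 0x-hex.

Walk each access:
#0 VA=0x180B2D5 (r,kernel):
  L0: frame=0x1D idx=12 entry=0x20007 [P=1 RW=1 US=1 PS=0]
  L1: frame=0x20 idx=11 entry=0x23007 [P=1 RW=1 US=1 PS=0]
  ✓ 0x232D5  — 2 lookups

TLB: [["0x180B", "0x23"]]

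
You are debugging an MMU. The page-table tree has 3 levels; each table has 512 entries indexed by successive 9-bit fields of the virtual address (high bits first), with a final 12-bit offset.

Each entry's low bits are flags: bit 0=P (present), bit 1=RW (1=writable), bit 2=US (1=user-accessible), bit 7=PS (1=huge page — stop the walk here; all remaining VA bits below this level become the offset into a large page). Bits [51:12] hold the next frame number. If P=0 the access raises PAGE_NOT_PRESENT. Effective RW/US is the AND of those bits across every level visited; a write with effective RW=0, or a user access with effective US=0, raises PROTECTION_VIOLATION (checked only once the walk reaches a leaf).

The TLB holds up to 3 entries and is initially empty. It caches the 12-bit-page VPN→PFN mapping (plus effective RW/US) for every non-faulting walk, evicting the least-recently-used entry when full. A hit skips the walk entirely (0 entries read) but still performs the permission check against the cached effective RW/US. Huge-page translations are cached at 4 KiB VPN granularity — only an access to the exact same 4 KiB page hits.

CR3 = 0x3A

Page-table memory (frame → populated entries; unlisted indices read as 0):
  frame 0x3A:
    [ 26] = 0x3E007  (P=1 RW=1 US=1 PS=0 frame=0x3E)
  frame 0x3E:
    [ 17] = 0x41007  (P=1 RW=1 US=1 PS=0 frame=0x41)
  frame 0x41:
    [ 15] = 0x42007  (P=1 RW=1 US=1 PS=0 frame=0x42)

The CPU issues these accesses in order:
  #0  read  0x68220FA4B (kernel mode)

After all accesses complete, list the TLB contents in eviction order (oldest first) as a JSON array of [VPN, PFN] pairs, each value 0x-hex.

Per-access translation:
#0 VA=0x68220FA4B (r,kernel):
  [0] read 0x3A idx=26: raw=0x3E007 flags P=1 W=1 U=1 S=0
  [1] read 0x3E idx=17: raw=0x41007 flags P=1 W=1 U=1 S=0
  [2] read 0x41 idx=15: raw=0x42007 flags P=1 W=1 U=1 S=0
  ⇒ phys 0x42A4B  [3 reads]

TLB: [["0x68220F", "0x42"]]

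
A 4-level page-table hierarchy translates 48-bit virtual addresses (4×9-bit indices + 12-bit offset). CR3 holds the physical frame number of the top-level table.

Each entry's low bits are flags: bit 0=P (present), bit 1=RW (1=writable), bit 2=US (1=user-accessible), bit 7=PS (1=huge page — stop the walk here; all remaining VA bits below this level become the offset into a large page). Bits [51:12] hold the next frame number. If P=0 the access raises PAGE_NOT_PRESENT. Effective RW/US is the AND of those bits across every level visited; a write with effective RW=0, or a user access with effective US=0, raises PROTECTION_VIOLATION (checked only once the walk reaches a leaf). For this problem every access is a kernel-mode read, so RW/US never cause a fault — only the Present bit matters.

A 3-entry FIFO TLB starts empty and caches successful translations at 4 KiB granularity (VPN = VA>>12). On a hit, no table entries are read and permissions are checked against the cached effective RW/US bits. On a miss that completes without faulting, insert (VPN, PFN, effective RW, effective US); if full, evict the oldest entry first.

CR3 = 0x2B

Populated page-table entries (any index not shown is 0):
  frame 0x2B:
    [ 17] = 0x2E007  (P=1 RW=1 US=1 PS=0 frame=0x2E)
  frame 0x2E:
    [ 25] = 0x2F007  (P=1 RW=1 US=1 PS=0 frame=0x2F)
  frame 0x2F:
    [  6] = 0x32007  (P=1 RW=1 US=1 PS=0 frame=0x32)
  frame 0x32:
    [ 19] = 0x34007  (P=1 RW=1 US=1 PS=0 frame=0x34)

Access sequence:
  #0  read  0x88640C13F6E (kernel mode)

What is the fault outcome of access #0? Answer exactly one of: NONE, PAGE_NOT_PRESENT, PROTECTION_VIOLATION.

Per-access translation:
#0 VA=0x88640C13F6E (r,kernel):
  lvl0: tbl 0x2B, slot 17 ⇒ 0x2E007 (P1/RW1/US1/PS0)
  lvl1: tbl 0x2E, slot 25 ⇒ 0x2F007 (P1/RW1/US1/PS0)
  lvl2: tbl 0x2F, slot 6 ⇒ 0x32007 (P1/RW1/US1/PS0)
  lvl3: tbl 0x32, slot 19 ⇒ 0x34007 (P1/RW1/US1/PS0)
  ⇒ phys 0x34F6E  [4 reads]

Access #0 fault: NONE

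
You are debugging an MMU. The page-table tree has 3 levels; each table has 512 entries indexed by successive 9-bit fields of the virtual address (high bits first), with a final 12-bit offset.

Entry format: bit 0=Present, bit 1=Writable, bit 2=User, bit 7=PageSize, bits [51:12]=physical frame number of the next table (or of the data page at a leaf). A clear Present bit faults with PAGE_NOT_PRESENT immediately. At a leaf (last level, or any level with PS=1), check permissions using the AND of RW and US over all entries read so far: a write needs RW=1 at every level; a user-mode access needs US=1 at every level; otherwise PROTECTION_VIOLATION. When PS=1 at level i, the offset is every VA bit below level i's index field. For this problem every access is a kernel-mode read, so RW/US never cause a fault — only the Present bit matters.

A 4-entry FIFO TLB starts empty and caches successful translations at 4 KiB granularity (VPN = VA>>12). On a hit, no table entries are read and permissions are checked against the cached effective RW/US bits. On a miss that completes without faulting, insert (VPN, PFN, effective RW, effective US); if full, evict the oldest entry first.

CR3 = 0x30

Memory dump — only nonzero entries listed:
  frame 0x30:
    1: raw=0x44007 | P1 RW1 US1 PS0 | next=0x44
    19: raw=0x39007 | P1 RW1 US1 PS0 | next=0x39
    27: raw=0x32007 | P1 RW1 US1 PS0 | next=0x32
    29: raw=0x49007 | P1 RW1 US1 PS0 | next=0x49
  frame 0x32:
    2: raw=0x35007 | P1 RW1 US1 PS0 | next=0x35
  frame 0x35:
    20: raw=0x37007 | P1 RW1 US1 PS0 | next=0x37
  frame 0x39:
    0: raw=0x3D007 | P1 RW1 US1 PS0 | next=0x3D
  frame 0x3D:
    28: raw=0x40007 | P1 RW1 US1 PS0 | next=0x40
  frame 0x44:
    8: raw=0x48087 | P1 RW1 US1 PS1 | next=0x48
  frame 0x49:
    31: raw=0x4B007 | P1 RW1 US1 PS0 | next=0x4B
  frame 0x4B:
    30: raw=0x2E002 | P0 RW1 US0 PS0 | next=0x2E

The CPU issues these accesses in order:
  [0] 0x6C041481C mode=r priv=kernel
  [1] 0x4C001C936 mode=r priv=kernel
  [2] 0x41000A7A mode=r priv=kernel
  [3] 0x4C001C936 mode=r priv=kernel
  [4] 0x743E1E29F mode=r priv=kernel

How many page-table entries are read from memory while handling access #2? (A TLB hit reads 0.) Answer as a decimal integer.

Walk each access:
#0 VA=0x6C041481C (r,kernel):
  [0] read 0x30 idx=27: raw=0x32007 flags P=1 W=1 U=1 S=0
  [1] read 0x32 idx=2: raw=0x35007 flags P=1 W=1 U=1 S=0
  [2] read 0x35 idx=20: raw=0x37007 flags P=1 W=1 U=1 S=0
  → PA=0x3781C  (3 entries read)
#1 VA=0x4C001C936 (r,kernel):
  [0] read 0x30 idx=19: raw=0x39007 flags P=1 W=1 U=1 S=0
  [1] read 0x39 idx=0: raw=0x3D007 flags P=1 W=1 U=1 S=0
  [2] read 0x3D idx=28: raw=0x40007 flags P=1 W=1 U=1 S=0
  → PA=0x40936  (3 entries read)
#2 VA=0x41000A7A (r,kernel):
  [0] read 0x30 idx=1: raw=0x44007 flags P=1 W=1 U=1 S=0
  [1] read 0x44 idx=8: raw=0x48087 flags P=1 W=1 U=1 S=1
  → PA=0x48A7A (huge @L1)  (2 entries read)
#3 VA=0x4C001C936 (r,kernel):
  TLB hit vpn=0x4C001C → PA=0x40936
#4 VA=0x743E1E29F (r,kernel):
  [0] read 0x30 idx=29: raw=0x49007 flags P=1 W=1 U=1 S=0
  [1] read 0x49 idx=31: raw=0x4B007 flags P=1 W=1 U=1 S=0
  [2] read 0x4B idx=30: raw=0x2E002 flags P=0 W=1 U=0 S=0
  ⇒ fault: PAGE_NOT_PRESENT  — 3 lookups

Entries read for #2: 2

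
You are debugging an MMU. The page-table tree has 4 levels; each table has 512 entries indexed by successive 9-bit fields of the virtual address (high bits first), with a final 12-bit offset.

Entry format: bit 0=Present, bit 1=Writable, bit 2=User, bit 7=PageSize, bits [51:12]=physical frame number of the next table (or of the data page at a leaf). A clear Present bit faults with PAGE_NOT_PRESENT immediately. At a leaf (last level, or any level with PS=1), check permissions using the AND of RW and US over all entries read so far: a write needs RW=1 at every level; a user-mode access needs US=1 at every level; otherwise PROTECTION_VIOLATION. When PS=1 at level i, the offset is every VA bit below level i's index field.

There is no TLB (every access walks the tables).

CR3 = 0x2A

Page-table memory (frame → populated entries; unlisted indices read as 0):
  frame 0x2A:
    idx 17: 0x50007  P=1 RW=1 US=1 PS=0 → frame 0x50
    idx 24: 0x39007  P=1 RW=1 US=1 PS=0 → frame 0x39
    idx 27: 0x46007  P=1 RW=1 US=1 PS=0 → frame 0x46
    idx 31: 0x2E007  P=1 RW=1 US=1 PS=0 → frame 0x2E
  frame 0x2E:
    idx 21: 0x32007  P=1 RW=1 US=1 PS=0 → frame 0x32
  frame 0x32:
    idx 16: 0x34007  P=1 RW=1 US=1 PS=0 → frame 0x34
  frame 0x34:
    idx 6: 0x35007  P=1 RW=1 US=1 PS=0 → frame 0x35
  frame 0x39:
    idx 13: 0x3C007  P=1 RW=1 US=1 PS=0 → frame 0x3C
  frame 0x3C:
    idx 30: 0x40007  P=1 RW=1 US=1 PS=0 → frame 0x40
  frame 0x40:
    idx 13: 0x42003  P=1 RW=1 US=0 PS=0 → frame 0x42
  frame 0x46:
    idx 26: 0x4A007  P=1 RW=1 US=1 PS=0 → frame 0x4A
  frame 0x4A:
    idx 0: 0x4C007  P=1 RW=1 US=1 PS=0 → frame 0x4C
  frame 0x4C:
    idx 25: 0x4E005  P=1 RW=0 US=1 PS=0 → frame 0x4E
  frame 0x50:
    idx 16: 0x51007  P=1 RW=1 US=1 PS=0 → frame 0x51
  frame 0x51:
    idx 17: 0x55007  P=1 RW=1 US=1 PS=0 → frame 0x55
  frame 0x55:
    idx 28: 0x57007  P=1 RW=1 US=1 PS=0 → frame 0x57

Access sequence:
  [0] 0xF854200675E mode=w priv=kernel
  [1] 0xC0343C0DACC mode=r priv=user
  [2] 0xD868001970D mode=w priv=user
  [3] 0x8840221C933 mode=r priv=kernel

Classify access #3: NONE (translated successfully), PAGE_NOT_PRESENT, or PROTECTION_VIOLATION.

Trace:
#0 VA=0xF854200675E (w,kernel):
  lvl0: tbl 0x2A, slot 31 ⇒ 0x2E007 (P1/RW1/US1/PS0)
  lvl1: tbl 0x2E, slot 21 ⇒ 0x32007 (P1/RW1/US1/PS0)
  lvl2: tbl 0x32, slot 16 ⇒ 0x34007 (P1/RW1/US1/PS0)
  lvl3: tbl 0x34, slot 6 ⇒ 0x35007 (P1/RW1/US1/PS0)
  → PA=0x3575E  (4 entries read)
#1 VA=0xC0343C0DACC (r,user):
  lvl0: tbl 0x2A, slot 24 ⇒ 0x39007 (P1/RW1/US1/PS0)
  lvl1: tbl 0x39, slot 13 ⇒ 0x3C007 (P1/RW1/US1/PS0)
  lvl2: tbl 0x3C, slot 30 ⇒ 0x40007 (P1/RW1/US1/PS0)
  lvl3: tbl 0x40, slot 13 ⇒ 0x42003 (P1/RW1/US0/PS0)
  → PROTECTION_VIOLATION  (4 entries read)
#2 VA=0xD868001970D (w,user):
  lvl0: tbl 0x2A, slot 27 ⇒ 0x46007 (P1/RW1/US1/PS0)
  lvl1: tbl 0x46, slot 26 ⇒ 0x4A007 (P1/RW1/US1/PS0)
  lvl2: tbl 0x4A, slot 0 ⇒ 0x4C007 (P1/RW1/US1/PS0)
  lvl3: tbl 0x4C, slot 25 ⇒ 0x4E005 (P1/RW0/US1/PS0)
  → PROTECTION_VIOLATION  (4 entries read)
#3 VA=0x8840221C933 (r,kernel):
  lvl0: tbl 0x2A, slot 17 ⇒ 0x50007 (P1/RW1/US1/PS0)
  lvl1: tbl 0x50, slot 16 ⇒ 0x51007 (P1/RW1/US1/PS0)
  lvl2: tbl 0x51, slot 17 ⇒ 0x55007 (P1/RW1/US1/PS0)
  lvl3: tbl 0x55, slot 28 ⇒ 0x57007 (P1/RW1/US1/PS0)
  → PA=0x57933  (4 entries read)

Access #3 fault: NONE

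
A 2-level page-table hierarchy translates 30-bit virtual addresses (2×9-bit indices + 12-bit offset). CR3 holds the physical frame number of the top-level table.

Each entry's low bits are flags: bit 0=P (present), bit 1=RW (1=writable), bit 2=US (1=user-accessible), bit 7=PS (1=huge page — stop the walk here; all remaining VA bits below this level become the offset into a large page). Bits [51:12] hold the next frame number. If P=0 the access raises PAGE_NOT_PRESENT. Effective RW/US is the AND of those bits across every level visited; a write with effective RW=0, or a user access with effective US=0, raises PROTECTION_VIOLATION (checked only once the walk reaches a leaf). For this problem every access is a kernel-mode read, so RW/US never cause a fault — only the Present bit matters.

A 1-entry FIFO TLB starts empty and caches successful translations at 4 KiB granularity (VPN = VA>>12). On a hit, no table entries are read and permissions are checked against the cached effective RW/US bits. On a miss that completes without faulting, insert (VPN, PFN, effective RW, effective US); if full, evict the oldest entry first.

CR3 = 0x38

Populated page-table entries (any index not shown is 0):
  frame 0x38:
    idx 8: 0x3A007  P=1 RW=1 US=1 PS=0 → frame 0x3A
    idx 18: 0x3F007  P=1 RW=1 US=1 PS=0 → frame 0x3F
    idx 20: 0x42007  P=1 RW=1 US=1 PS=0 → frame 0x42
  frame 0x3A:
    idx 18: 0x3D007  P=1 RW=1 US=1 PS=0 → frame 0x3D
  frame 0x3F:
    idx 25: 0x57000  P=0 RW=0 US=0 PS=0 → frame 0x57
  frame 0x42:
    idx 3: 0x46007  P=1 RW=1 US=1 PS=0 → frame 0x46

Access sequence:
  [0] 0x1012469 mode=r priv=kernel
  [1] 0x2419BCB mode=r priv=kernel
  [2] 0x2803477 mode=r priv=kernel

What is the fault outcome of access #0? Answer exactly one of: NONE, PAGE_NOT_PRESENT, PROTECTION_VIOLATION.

Trace:
#0 VA=0x1012469 (r,kernel):
  lvl0: tbl 0x38, slot 8 ⇒ 0x3A007 (P1/RW1/US1/PS0)
  lvl1: tbl 0x3A, slot 18 ⇒ 0x3D007 (P1/RW1/US1/PS0)
  → PA=0x3D469  (2 entries read)
#1 VA=0x2419BCB (r,kernel):
  lvl0: tbl 0x38, slot 18 ⇒ 0x3F007 (P1/RW1/US1/PS0)
  lvl1: tbl 0x3F, slot 25 ⇒ 0x57000 (P0/RW0/US0/PS0)
  ⇒ fault: PAGE_NOT_PRESENT  — 2 lookups
#2 VA=0x2803477 (r,kernel):
  lvl0: tbl 0x38, slot 20 ⇒ 0x42007 (P1/RW1/US1/PS0)
  lvl1: tbl 0x42, slot 3 ⇒ 0x46007 (P1/RW1/US1/PS0)
  → PA=0x46477  (2 entries read)

Access #0 fault: NONE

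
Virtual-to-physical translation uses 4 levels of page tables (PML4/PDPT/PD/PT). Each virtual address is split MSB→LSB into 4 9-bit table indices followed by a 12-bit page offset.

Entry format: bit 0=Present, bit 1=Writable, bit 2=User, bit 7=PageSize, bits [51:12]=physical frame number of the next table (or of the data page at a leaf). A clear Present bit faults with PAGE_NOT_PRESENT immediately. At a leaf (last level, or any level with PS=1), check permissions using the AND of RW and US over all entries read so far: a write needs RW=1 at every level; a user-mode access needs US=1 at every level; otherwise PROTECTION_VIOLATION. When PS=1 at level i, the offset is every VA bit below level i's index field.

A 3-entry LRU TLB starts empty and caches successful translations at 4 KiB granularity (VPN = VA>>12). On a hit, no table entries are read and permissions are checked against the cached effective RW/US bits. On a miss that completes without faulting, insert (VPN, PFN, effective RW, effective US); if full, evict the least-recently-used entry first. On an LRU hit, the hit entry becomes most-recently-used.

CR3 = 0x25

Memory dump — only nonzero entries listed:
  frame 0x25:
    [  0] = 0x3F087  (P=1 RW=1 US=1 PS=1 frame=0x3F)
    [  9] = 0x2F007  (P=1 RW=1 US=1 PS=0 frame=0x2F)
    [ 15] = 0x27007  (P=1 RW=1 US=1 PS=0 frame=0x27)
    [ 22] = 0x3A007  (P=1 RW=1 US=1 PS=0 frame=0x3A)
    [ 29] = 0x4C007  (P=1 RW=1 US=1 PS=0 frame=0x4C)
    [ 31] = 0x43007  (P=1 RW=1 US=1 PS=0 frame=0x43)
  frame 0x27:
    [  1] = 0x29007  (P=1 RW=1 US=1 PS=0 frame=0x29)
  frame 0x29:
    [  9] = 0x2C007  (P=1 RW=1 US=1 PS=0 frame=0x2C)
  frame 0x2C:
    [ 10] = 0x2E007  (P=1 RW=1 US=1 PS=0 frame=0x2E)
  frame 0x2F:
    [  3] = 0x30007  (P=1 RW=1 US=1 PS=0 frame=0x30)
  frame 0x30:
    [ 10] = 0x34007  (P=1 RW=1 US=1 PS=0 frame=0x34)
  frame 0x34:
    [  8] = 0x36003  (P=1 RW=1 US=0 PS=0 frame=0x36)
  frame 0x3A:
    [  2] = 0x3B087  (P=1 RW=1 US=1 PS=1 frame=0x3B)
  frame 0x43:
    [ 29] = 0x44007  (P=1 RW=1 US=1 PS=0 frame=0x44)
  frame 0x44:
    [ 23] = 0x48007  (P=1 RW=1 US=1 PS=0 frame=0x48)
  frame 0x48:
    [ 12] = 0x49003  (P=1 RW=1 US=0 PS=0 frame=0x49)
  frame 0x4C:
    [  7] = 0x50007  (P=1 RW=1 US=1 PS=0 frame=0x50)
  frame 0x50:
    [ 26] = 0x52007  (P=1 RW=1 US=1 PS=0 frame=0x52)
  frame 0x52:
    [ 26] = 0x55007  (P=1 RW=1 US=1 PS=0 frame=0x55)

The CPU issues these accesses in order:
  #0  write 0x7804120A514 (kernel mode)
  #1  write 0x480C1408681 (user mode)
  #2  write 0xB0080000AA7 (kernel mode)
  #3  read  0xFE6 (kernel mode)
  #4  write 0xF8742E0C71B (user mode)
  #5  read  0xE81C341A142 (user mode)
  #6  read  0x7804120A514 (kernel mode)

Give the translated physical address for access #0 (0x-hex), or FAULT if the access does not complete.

Trace:
#0 VA=0x7804120A514 (w,kernel):
  [0] read 0x25 idx=15: raw=0x27007 flags P=1 W=1 U=1 S=0
  [1] read 0x27 idx=1: raw=0x29007 flags P=1 W=1 U=1 S=0
  [2] read 0x29 idx=9: raw=0x2C007 flags P=1 W=1 U=1 S=0
  [3] read 0x2C idx=10: raw=0x2E007 flags P=1 W=1 U=1 S=0
  → PA=0x2E514  (4 entries read)
#1 VA=0x480C1408681 (w,user):
  [0] read 0x25 idx=9: raw=0x2F007 flags P=1 W=1 U=1 S=0
  [1] read 0x2F idx=3: raw=0x30007 flags P=1 W=1 U=1 S=0
  [2] read 0x30 idx=10: raw=0x34007 flags P=1 W=1 U=1 S=0
  [3] read 0x34 idx=8: raw=0x36003 flags P=1 W=1 U=0 S=0
  ✗ PROTECTION_VIOLATION  [4 reads]
#2 VA=0xB0080000AA7 (w,kernel):
  [0] read 0x25 idx=22: raw=0x3A007 flags P=1 W=1 U=1 S=0
  [1] read 0x3A idx=2: raw=0x3B087 flags P=1 W=1 U=1 S=1
  → PA=0x3BAA7 (huge @L1)  (2 entries read)
#3 VA=0xFE6 (r,kernel):
  [0] read 0x25 idx=0: raw=0x3F087 flags P=1 W=1 U=1 S=1
  → PA=0x3FFE6 (huge @L0)  (1 entries read)
#4 VA=0xF8742E0C71B (w,user):
  [0] read 0x25 idx=31: raw=0x43007 flags P=1 W=1 U=1 S=0
  [1] read 0x43 idx=29: raw=0x44007 flags P=1 W=1 U=1 S=0
  [2] read 0x44 idx=23: raw=0x48007 flags P=1 W=1 U=1 S=0
  [3] read 0x48 idx=12: raw=0x49003 flags P=1 W=1 U=0 S=0
  ✗ PROTECTION_VIOLATION  [4 reads]
#5 VA=0xE81C341A142 (r,user):
  [0] read 0x25 idx=29: raw=0x4C007 flags P=1 W=1 U=1 S=0
  [1] read 0x4C idx=7: raw=0x50007 flags P=1 W=1 U=1 S=0
  [2] read 0x50 idx=26: raw=0x52007 flags P=1 W=1 U=1 S=0
  [3] read 0x52 idx=26: raw=0x55007 flags P=1 W=1 U=1 S=0
  → PA=0x55142  (4 entries read)
#6 VA=0x7804120A514 (r,kernel):
  [0] read 0x25 idx=15: raw=0x27007 flags P=1 W=1 U=1 S=0
  [1] read 0x27 idx=1: raw=0x29007 flags P=1 W=1 U=1 S=0
  [2] read 0x29 idx=9: raw=0x2C007 flags P=1 W=1 U=1 S=0
  [3] read 0x2C idx=10: raw=0x2E007 flags P=1 W=1 U=1 S=0
  → PA=0x2E514  (4 entries read)

Access #0 PA: 0x2E514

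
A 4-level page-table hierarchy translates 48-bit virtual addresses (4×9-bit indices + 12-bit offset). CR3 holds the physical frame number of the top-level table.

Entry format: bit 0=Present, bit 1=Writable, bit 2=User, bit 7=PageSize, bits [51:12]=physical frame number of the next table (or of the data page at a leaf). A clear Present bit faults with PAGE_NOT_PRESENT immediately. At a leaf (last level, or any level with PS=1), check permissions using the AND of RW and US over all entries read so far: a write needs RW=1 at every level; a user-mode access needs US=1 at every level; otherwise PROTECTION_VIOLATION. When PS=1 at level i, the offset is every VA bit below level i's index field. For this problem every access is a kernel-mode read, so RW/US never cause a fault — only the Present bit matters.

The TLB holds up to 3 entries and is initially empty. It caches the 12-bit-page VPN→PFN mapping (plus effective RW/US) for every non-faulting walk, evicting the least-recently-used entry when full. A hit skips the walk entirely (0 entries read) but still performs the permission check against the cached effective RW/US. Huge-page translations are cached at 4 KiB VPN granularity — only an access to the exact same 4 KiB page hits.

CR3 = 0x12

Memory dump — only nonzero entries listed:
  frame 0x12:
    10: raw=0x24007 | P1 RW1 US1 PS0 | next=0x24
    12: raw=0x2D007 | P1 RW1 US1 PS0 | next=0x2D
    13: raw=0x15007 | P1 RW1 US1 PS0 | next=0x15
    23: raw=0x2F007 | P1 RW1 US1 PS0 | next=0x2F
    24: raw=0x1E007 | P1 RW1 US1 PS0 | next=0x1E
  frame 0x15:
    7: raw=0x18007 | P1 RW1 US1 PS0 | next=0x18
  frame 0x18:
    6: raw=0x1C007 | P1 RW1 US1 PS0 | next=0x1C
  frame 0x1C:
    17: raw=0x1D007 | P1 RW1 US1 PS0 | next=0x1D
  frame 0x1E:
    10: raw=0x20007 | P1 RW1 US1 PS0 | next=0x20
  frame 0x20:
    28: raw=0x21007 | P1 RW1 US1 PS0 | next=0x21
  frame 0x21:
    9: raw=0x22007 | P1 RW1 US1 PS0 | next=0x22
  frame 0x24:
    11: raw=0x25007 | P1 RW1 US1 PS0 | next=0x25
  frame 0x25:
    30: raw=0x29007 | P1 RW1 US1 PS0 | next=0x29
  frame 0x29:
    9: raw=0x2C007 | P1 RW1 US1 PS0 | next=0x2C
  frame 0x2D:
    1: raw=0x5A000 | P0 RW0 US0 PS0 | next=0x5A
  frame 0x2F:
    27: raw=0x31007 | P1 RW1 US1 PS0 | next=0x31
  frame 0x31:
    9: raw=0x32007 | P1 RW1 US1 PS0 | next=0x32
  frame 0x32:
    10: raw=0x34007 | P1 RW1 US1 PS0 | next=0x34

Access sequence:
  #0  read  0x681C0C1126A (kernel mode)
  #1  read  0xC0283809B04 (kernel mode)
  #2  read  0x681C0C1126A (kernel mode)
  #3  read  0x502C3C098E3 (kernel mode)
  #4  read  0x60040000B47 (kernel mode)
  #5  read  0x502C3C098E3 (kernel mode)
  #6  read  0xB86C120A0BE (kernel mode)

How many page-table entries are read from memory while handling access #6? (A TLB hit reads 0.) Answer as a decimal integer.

Per-access translation:
#0 VA=0x681C0C1126A (r,kernel):
  [0] read 0x12 idx=13: raw=0x15007 flags P=1 W=1 U=1 S=0
  [1] read 0x15 idx=7: raw=0x18007 flags P=1 W=1 U=1 S=0
  [2] read 0x18 idx=6: raw=0x1C007 flags P=1 W=1 U=1 S=0
  [3] read 0x1C idx=17: raw=0x1D007 flags P=1 W=1 U=1 S=0
  ✓ 0x1D26A  — 4 lookups
#1 VA=0xC0283809B04 (r,kernel):
  [0] read 0x12 idx=24: raw=0x1E007 flags P=1 W=1 U=1 S=0
  [1] read 0x1E idx=10: raw=0x20007 flags P=1 W=1 U=1 S=0
  [2] read 0x20 idx=28: raw=0x21007 flags P=1 W=1 U=1 S=0
  [3] read 0x21 idx=9: raw=0x22007 flags P=1 W=1 U=1 S=0
  ✓ 0x22B04  — 4 lookups
#2 VA=0x681C0C1126A (r,kernel):
  TLB hit vpn=0x681C0C11 → PA=0x1D26A
#3 VA=0x502C3C098E3 (r,kernel):
  [0] read 0x12 idx=10: raw=0x24007 flags P=1 W=1 U=1 S=0
  [1] read 0x24 idx=11: raw=0x25007 flags P=1 W=1 U=1 S=0
  [2] read 0x25 idx=30: raw=0x29007 flags P=1 W=1 U=1 S=0
  [3] read 0x29 idx=9: raw=0x2C007 flags P=1 W=1 U=1 S=0
  ✓ 0x2C8E3  — 4 lookups
#4 VA=0x60040000B47 (r,kernel):
  [0] read 0x12 idx=12: raw=0x2D007 flags P=1 W=1 U=1 S=0
  [1] read 0x2D idx=1: raw=0x5A000 flags P=0 W=0 U=0 S=0
  ⇒ fault: PAGE_NOT_PRESENT  — 2 lookups
#5 VA=0x502C3C098E3 (r,kernel):
  TLB hit vpn=0x502C3C09 → PA=0x2C8E3
#6 VA=0xB86C120A0BE (r,kernel):
  [0] read 0x12 idx=23: raw=0x2F007 flags P=1 W=1 U=1 S=0
  [1] read 0x2F idx=27: raw=0x31007 flags P=1 W=1 U=1 S=0
  [2] read 0x31 idx=9: raw=0x32007 flags P=1 W=1 U=1 S=0
  [3] read 0x32 idx=10: raw=0x34007 flags P=1 W=1 U=1 S=0
  ✓ 0x340BE  — 4 lookups

Entries read for #6: 4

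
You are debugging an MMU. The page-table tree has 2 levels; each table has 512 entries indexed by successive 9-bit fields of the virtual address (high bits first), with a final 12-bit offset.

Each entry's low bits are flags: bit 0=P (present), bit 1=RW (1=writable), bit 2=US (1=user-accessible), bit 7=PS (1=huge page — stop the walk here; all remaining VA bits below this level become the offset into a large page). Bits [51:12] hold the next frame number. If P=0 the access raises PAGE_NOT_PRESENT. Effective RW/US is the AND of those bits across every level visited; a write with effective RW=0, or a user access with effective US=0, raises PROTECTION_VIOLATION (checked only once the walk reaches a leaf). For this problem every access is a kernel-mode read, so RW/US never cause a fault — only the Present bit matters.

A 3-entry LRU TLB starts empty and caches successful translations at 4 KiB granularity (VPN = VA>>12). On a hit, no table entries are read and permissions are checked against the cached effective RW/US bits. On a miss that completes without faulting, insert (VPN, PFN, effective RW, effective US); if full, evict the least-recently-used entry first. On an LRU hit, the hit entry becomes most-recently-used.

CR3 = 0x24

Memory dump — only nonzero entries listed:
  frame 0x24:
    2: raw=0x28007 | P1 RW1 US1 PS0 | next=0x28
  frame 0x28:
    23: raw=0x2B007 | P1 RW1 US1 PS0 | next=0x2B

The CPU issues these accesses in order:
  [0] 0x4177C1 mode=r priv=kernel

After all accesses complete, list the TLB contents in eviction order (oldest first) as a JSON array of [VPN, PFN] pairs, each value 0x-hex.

Trace:
#0 VA=0x4177C1 (r,kernel):
  [0] read 0x24 idx=2: raw=0x28007 flags P=1 W=1 U=1 S=0
  [1] read 0x28 idx=23: raw=0x2B007 flags P=1 W=1 U=1 S=0
  ✓ 0x2B7C1  — 2 lookups

TLB: [["0x417", "0x2B"]]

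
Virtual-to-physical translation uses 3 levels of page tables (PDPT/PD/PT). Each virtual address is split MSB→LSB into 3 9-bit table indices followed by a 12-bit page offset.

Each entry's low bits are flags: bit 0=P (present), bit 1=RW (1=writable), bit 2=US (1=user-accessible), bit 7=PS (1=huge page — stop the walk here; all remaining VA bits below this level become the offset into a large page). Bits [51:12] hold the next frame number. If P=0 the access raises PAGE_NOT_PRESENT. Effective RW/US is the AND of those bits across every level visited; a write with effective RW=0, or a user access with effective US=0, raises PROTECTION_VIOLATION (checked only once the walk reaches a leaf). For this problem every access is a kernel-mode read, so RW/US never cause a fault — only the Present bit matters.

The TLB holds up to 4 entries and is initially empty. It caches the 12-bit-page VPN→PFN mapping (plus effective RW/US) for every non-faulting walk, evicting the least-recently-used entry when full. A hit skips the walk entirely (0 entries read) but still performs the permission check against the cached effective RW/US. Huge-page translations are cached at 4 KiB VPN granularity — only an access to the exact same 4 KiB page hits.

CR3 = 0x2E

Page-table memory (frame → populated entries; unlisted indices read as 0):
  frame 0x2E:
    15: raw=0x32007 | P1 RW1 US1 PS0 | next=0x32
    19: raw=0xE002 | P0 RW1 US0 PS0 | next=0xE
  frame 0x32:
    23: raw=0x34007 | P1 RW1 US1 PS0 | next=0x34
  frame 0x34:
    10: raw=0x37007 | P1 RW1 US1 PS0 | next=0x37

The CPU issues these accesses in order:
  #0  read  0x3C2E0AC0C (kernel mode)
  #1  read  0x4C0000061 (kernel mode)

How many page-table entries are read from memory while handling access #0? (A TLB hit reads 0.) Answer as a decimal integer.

Per-access translation:
#0 VA=0x3C2E0AC0C (r,kernel):
  lvl0: tbl 0x2E, slot 15 ⇒ 0x32007 (P1/RW1/US1/PS0)
  lvl1: tbl 0x32, slot 23 ⇒ 0x34007 (P1/RW1/US1/PS0)
  lvl2: tbl 0x34, slot 10 ⇒ 0x37007 (P1/RW1/US1/PS0)
  → PA=0x37C0C  (3 entries read)
#1 VA=0x4C0000061 (r,kernel):
  lvl0: tbl 0x2E, slot 19 ⇒ 0xE002 (P0/RW1/US0/PS0)
  ✗ PAGE_NOT_PRESENT  [1 reads]

Entries read for #0: 3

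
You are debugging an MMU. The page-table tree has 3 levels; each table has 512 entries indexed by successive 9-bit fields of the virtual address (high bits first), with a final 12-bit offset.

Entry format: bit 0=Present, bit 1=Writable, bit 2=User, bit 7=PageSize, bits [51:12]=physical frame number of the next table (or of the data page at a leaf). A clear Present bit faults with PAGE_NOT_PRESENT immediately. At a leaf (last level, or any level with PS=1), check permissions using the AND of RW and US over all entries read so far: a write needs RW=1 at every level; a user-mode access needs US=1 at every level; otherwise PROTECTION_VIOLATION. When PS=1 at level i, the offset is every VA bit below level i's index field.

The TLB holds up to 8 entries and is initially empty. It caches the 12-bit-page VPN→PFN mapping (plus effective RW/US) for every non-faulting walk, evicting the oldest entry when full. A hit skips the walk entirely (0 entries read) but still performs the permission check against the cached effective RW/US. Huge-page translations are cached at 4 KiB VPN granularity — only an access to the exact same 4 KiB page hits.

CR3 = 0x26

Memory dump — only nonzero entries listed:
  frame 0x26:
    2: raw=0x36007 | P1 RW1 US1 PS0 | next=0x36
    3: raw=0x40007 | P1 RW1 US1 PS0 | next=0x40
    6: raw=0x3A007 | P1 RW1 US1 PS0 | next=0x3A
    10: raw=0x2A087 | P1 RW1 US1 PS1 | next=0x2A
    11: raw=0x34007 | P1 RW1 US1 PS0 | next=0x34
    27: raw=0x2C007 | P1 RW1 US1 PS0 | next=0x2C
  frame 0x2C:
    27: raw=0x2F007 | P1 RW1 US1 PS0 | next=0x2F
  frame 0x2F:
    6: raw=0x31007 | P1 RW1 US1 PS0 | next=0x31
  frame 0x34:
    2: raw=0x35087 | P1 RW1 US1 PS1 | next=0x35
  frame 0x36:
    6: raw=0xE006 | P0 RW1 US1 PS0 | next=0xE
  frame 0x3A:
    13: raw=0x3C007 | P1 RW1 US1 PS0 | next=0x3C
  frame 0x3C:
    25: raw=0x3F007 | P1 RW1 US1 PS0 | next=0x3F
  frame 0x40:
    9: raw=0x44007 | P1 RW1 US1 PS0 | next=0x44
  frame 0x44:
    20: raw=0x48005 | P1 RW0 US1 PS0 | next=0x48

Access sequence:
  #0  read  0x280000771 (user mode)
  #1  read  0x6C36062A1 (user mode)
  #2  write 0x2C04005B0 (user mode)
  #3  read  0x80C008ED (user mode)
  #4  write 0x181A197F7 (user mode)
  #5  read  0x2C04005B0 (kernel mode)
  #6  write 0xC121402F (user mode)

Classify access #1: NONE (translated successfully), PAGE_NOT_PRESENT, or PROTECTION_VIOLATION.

Per-access translation:
#0 VA=0x280000771 (r,user):
  [0] read 0x26 idx=10: raw=0x2A087 flags P=1 W=1 U=1 S=1
  ✓ 0x2A771 (huge @L0)  — 1 lookups
#1 VA=0x6C36062A1 (r,user):
  [0] read 0x26 idx=27: raw=0x2C007 flags P=1 W=1 U=1 S=0
  [1] read 0x2C idx=27: raw=0x2F007 flags P=1 W=1 U=1 S=0
  [2] read 0x2F idx=6: raw=0x31007 flags P=1 W=1 U=1 S=0
  ✓ 0x312A1  — 3 lookups
#2 VA=0x2C04005B0 (w,user):
  [0] read 0x26 idx=11: raw=0x34007 flags P=1 W=1 U=1 S=0
  [1] read 0x34 idx=2: raw=0x35087 flags P=1 W=1 U=1 S=1
  ✓ 0x355B0 (huge @L1)  — 2 lookups
#3 VA=0x80C008ED (r,user):
  [0] read 0x26 idx=2: raw=0x36007 flags P=1 W=1 U=1 S=0
  [1] read 0x36 idx=6: raw=0xE006 flags P=0 W=1 U=1 S=0
  ✗ PAGE_NOT_PRESENT  [2 reads]
#4 VA=0x181A197F7 (w,user):
  [0] read 0x26 idx=6: raw=0x3A007 flags P=1 W=1 U=1 S=0
  [1] read 0x3A idx=13: raw=0x3C007 flags P=1 W=1 U=1 S=0
  [2] read 0x3C idx=25: raw=0x3F007 flags P=1 W=1 U=1 S=0
  ✓ 0x3F7F7  — 3 lookups
#5 VA=0x2C04005B0 (r,kernel):
  TLB hit vpn=0x2C0400 → PA=0x355B0
#6 VA=0xC121402F (w,user):
  [0] read 0x26 idx=3: raw=0x40007 flags P=1 W=1 U=1 S=0
  [1] read 0x40 idx=9: raw=0x44007 flags P=1 W=1 U=1 S=0
  [2] read 0x44 idx=20: raw=0x48005 flags P=1 W=0 U=1 S=0
  ✗ PROTECTION_VIOLATION  [3 reads]

Access #1 fault: NONE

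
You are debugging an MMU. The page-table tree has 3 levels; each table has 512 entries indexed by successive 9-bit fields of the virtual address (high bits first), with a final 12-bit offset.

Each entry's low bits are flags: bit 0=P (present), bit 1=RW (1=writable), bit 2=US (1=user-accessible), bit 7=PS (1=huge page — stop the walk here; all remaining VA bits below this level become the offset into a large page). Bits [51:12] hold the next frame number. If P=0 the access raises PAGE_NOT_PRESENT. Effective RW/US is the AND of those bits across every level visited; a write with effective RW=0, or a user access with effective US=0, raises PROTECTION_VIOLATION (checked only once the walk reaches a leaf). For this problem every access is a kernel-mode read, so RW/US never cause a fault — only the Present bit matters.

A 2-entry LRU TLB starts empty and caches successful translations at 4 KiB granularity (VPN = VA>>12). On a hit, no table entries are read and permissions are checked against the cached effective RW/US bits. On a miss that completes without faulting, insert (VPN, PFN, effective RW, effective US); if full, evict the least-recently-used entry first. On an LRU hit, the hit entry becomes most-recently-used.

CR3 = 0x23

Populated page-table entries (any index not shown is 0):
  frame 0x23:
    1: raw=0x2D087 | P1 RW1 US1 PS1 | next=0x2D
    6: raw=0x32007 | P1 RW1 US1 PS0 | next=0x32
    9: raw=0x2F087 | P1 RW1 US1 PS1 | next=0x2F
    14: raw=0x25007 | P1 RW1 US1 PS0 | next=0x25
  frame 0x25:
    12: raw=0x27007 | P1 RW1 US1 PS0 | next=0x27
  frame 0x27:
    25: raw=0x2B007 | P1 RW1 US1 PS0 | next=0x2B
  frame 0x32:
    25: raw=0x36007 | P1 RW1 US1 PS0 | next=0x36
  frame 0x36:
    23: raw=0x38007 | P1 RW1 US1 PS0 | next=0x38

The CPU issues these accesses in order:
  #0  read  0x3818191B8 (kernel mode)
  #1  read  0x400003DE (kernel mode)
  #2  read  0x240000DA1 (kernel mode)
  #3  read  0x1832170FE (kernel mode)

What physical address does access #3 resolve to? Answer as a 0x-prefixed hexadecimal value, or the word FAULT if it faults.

Trace:
#0 VA=0x3818191B8 (r,kernel):
  lvl0: tbl 0x23, slot 14 ⇒ 0x25007 (P1/RW1/US1/PS0)
  lvl1: tbl 0x25, slot 12 ⇒ 0x27007 (P1/RW1/US1/PS0)
  lvl2: tbl 0x27, slot 25 ⇒ 0x2B007 (P1/RW1/US1/PS0)
  ⇒ phys 0x2B1B8  [3 reads]
#1 VA=0x400003DE (r,kernel):
  lvl0: tbl 0x23, slot 1 ⇒ 0x2D087 (P1/RW1/US1/PS1)
  ⇒ phys 0x2D3DE (huge @L0)  [1 reads]
#2 VA=0x240000DA1 (r,kernel):
  lvl0: tbl 0x23, slot 9 ⇒ 0x2F087 (P1/RW1/US1/PS1)
  ⇒ phys 0x2FDA1 (huge @L0)  [1 reads]
#3 VA=0x1832170FE (r,kernel):
  lvl0: tbl 0x23, slot 6 ⇒ 0x32007 (P1/RW1/US1/PS0)
  lvl1: tbl 0x32, slot 25 ⇒ 0x36007 (P1/RW1/US1/PS0)
  lvl2: tbl 0x36, slot 23 ⇒ 0x38007 (P1/RW1/US1/PS0)
  ⇒ phys 0x380FE  [3 reads]

Access #3 PA: 0x380FE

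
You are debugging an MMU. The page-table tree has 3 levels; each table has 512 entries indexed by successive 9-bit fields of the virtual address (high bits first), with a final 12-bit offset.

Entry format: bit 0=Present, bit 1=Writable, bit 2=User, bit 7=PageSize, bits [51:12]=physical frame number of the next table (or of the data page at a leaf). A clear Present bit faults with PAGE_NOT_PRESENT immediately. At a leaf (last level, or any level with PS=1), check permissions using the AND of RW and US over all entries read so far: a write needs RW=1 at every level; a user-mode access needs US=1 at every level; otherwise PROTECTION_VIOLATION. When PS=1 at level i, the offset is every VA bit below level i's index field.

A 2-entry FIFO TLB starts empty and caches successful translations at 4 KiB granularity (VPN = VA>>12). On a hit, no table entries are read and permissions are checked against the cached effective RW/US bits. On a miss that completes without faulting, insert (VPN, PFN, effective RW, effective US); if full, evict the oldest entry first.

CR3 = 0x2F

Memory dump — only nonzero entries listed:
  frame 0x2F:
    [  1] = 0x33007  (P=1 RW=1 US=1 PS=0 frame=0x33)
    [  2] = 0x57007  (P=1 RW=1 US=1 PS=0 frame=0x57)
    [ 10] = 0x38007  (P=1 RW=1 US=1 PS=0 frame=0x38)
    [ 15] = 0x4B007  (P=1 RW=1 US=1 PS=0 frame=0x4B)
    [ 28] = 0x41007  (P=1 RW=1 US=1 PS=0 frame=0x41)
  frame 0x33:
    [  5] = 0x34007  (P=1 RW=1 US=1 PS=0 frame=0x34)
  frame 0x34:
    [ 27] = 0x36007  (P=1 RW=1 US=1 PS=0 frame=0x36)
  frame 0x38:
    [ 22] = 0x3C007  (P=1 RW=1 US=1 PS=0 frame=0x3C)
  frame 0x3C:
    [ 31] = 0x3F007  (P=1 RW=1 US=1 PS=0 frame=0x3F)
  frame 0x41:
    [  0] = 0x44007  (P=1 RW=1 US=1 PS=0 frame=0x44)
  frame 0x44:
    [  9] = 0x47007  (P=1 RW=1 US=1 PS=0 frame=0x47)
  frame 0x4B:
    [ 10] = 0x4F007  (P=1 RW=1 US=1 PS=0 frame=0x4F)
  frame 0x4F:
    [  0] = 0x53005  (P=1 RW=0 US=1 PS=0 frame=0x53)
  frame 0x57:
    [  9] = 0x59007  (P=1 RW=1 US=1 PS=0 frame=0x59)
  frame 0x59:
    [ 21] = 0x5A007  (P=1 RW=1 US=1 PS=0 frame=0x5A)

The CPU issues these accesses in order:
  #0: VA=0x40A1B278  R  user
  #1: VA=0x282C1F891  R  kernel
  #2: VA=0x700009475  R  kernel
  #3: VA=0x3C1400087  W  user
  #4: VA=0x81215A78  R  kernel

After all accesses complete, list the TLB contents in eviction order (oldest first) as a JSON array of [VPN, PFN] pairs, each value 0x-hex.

Per-access translation:
#0 VA=0x40A1B278 (r,user):
  lvl0: tbl 0x2F, slot 1 ⇒ 0x33007 (P1/RW1/US1/PS0)
  lvl1: tbl 0x33, slot 5 ⇒ 0x34007 (P1/RW1/US1/PS0)
  lvl2: tbl 0x34, slot 27 ⇒ 0x36007 (P1/RW1/US1/PS0)
  ⇒ phys 0x36278  [3 reads]
#1 VA=0x282C1F891 (r,kernel):
  lvl0: tbl 0x2F, slot 10 ⇒ 0x38007 (P1/RW1/US1/PS0)
  lvl1: tbl 0x38, slot 22 ⇒ 0x3C007 (P1/RW1/US1/PS0)
  lvl2: tbl 0x3C, slot 31 ⇒ 0x3F007 (P1/RW1/US1/PS0)
  ⇒ phys 0x3F891  [3 reads]
#2 VA=0x700009475 (r,kernel):
  lvl0: tbl 0x2F, slot 28 ⇒ 0x41007 (P1/RW1/US1/PS0)
  lvl1: tbl 0x41, slot 0 ⇒ 0x44007 (P1/RW1/US1/PS0)
  lvl2: tbl 0x44, slot 9 ⇒ 0x47007 (P1/RW1/US1/PS0)
  ⇒ phys 0x47475  [3 reads]
#3 VA=0x3C1400087 (w,user):
  lvl0: tbl 0x2F, slot 15 ⇒ 0x4B007 (P1/RW1/US1/PS0)
  lvl1: tbl 0x4B, slot 10 ⇒ 0x4F007 (P1/RW1/US1/PS0)
  lvl2: tbl 0x4F, slot 0 ⇒ 0x53005 (P1/RW0/US1/PS0)
  ⇒ fault: PROTECTION_VIOLATION  — 3 lookups
#4 VA=0x81215A78 (r,kernel):
  lvl0: tbl 0x2F, slot 2 ⇒ 0x57007 (P1/RW1/US1/PS0)
  lvl1: tbl 0x57, slot 9 ⇒ 0x59007 (P1/RW1/US1/PS0)
  lvl2: tbl 0x59, slot 21 ⇒ 0x5A007 (P1/RW1/US1/PS0)
  ⇒ phys 0x5AA78  [3 reads]

TLB: [["0x700009", "0x47"], ["0x81215", "0x5A"]]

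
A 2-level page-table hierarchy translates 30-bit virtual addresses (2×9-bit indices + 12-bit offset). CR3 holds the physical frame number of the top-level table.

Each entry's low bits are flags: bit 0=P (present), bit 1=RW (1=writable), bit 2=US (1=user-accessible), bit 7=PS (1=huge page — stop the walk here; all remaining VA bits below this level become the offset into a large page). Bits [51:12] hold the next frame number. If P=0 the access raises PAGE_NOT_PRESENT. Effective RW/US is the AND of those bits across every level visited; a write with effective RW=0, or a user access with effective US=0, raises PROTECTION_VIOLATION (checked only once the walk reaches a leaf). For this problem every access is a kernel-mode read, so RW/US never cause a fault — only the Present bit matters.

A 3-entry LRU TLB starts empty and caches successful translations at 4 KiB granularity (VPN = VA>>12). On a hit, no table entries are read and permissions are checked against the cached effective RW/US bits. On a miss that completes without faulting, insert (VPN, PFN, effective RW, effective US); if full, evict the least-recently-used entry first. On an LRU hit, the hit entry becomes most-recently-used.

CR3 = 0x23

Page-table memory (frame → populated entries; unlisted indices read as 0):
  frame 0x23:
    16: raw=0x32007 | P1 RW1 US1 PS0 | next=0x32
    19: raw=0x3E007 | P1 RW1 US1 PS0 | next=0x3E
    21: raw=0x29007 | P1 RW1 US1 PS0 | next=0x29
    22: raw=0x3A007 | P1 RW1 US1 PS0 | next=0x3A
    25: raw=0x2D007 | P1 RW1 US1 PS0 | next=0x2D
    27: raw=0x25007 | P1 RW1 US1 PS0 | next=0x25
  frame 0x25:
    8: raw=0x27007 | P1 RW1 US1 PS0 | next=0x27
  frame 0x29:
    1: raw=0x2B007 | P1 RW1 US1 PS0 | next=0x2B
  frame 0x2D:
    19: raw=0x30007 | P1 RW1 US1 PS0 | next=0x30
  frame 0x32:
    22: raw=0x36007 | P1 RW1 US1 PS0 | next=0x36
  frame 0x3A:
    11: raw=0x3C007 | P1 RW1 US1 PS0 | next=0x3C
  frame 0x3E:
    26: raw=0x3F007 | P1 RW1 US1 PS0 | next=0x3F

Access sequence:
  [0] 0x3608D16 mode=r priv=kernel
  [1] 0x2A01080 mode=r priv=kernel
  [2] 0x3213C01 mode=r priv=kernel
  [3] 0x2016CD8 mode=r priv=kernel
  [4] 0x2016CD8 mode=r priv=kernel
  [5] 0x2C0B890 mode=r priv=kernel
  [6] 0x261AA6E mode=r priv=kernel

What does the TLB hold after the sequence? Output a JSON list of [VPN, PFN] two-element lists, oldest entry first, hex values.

Trace:
#0 VA=0x3608D16 (r,kernel):
  L0 @0x23[27] → 0x25007  P=1,RW=1,US=1,PS=0
  L1 @0x25[8] → 0x27007  P=1,RW=1,US=1,PS=0
  → PA=0x27D16  (2 entries read)
#1 VA=0x2A01080 (r,kernel):
  L0 @0x23[21] → 0x29007  P=1,RW=1,US=1,PS=0
  L1 @0x29[1] → 0x2B007  P=1,RW=1,US=1,PS=0
  → PA=0x2B080  (2 entries read)
#2 VA=0x3213C01 (r,kernel):
  L0 @0x23[25] → 0x2D007  P=1,RW=1,US=1,PS=0
  L1 @0x2D[19] → 0x30007  P=1,RW=1,US=1,PS=0
  → PA=0x30C01  (2 entries read)
#3 VA=0x2016CD8 (r,kernel):
  L0 @0x23[16] → 0x32007  P=1,RW=1,US=1,PS=0
  L1 @0x32[22] → 0x36007  P=1,RW=1,US=1,PS=0
  → PA=0x36CD8  (2 entries read)
#4 VA=0x2016CD8 (r,kernel):
  TLB hit vpn=0x2016 → PA=0x36CD8
#5 VA=0x2C0B890 (r,kernel):
  L0 @0x23[22] → 0x3A007  P=1,RW=1,US=1,PS=0
  L1 @0x3A[11] → 0x3C007  P=1,RW=1,US=1,PS=0
  → PA=0x3C890  (2 entries read)
#6 VA=0x261AA6E (r,kernel):
  L0 @0x23[19] → 0x3E007  P=1,RW=1,US=1,PS=0
  L1 @0x3E[26] → 0x3F007  P=1,RW=1,US=1,PS=0
  → PA=0x3FA6E  (2 entries read)

TLB: [["0x2016", "0x36"], ["0x2C0B", "0x3C"], ["0x261A", "0x3F"]]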